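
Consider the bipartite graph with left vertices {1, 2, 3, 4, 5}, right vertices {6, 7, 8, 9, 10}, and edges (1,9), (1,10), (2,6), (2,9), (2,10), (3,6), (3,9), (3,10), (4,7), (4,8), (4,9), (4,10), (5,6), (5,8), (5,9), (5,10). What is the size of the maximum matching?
5 (matching: (1,10), (2,9), (3,6), (4,7), (5,8); upper bound min(|L|,|R|) = min(5,5) = 5)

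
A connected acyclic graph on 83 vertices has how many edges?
82 (A tree on V vertices has V - 1 edges, so 83 - 1 = 82)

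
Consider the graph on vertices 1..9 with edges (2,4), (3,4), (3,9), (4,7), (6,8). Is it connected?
No, it has 4 components: {1}, {2, 3, 4, 7, 9}, {5}, {6, 8}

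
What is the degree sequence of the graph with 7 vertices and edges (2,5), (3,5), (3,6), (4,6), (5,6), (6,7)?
[4, 3, 2, 1, 1, 1, 0] (degrees: deg(1)=0, deg(2)=1, deg(3)=2, deg(4)=1, deg(5)=3, deg(6)=4, deg(7)=1)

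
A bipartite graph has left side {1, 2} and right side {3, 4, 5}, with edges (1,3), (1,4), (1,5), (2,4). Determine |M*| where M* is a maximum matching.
2 (matching: (1,5), (2,4); upper bound min(|L|,|R|) = min(2,3) = 2)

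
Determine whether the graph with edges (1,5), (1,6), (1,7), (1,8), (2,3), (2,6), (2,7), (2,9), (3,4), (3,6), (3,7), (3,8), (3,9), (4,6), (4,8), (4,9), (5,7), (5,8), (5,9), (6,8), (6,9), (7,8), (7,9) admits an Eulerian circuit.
Yes (the graph is connected and all 9 vertices have even degree)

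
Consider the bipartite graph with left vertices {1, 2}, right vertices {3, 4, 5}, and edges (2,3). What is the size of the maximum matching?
1 (matching: (2,3); upper bound min(|L|,|R|) = min(2,3) = 2)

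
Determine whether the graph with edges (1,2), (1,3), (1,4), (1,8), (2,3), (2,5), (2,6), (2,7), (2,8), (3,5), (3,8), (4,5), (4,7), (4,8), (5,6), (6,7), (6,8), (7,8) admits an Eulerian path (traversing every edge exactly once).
Yes — and in fact it has an Eulerian circuit (the graph is connected and all 8 vertices have even degree)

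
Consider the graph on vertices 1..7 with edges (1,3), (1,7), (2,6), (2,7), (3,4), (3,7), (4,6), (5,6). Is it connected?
Yes (BFS from 1 visits [1, 3, 7, 4, 2, 6, 5] — all 7 vertices reached)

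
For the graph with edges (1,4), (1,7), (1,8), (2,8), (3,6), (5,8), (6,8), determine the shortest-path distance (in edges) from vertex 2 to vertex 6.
2 (path: 2 -> 8 -> 6, 2 edges)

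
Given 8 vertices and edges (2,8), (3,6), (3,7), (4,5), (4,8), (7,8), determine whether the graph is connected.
No, it has 2 components: {1}, {2, 3, 4, 5, 6, 7, 8}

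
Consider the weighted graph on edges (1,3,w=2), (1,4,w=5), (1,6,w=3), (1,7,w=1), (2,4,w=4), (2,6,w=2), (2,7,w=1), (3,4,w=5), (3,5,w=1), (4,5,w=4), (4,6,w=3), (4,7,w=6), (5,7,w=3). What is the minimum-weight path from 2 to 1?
2 (path: 2 -> 7 -> 1; weights 1 + 1 = 2)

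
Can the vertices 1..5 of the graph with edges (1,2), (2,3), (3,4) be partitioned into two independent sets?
Yes. Partition: {1, 3, 5}, {2, 4}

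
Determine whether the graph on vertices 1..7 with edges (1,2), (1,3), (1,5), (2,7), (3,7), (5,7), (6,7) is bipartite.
Yes. Partition: {1, 4, 7}, {2, 3, 5, 6}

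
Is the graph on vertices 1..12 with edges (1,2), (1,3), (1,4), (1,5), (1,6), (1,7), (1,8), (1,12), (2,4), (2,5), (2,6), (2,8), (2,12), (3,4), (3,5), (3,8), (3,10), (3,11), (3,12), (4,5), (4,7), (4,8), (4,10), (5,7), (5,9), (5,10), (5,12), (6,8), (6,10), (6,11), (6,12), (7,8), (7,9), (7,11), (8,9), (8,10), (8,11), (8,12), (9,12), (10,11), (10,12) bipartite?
No (odd cycle of length 3: 6 -> 1 -> 2 -> 6)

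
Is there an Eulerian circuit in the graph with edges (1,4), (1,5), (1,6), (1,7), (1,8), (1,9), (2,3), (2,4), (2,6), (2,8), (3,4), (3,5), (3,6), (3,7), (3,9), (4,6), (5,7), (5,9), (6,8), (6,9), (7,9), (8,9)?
Yes (the graph is connected and all 9 vertices have even degree)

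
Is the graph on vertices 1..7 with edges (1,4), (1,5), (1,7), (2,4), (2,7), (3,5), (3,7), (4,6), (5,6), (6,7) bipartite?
Yes. Partition: {1, 2, 3, 6}, {4, 5, 7}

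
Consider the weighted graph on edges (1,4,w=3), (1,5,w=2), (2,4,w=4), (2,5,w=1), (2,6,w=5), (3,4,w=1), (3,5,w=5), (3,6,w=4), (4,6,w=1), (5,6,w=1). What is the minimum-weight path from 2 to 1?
3 (path: 2 -> 5 -> 1; weights 1 + 2 = 3)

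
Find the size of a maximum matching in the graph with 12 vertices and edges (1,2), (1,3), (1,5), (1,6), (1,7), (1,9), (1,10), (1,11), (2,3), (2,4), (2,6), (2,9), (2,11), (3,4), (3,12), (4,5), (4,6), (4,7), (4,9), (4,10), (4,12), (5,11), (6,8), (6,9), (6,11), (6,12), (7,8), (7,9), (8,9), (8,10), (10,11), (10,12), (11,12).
6 (matching: (1,9), (2,6), (3,4), (5,11), (7,8), (10,12); upper bound floor(n/2) = floor(12/2) = 6)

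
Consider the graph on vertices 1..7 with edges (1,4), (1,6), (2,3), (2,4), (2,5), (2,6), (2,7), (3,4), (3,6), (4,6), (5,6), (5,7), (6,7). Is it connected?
Yes (BFS from 1 visits [1, 4, 6, 2, 3, 5, 7] — all 7 vertices reached)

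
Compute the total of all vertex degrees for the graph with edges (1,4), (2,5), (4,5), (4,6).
8 (handshake: sum of degrees = 2|E| = 2 x 4 = 8)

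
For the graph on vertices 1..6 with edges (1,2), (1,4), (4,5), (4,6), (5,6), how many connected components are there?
2 (components: {1, 2, 4, 5, 6}, {3})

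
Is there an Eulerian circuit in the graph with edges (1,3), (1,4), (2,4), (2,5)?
No (2 vertices have odd degree: {3, 5}; Eulerian circuit requires 0)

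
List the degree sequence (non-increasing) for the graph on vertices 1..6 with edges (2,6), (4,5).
[1, 1, 1, 1, 0, 0] (degrees: deg(1)=0, deg(2)=1, deg(3)=0, deg(4)=1, deg(5)=1, deg(6)=1)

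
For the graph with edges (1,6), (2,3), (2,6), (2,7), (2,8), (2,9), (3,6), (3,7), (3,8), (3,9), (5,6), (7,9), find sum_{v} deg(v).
24 (handshake: sum of degrees = 2|E| = 2 x 12 = 24)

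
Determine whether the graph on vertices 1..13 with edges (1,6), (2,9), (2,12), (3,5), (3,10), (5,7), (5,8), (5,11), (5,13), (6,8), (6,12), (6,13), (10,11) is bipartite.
Yes. Partition: {1, 3, 4, 7, 8, 9, 11, 12, 13}, {2, 5, 6, 10}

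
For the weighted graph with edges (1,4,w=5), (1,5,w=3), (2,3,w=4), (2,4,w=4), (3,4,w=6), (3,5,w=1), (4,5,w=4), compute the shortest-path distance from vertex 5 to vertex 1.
3 (path: 5 -> 1; weights 3 = 3)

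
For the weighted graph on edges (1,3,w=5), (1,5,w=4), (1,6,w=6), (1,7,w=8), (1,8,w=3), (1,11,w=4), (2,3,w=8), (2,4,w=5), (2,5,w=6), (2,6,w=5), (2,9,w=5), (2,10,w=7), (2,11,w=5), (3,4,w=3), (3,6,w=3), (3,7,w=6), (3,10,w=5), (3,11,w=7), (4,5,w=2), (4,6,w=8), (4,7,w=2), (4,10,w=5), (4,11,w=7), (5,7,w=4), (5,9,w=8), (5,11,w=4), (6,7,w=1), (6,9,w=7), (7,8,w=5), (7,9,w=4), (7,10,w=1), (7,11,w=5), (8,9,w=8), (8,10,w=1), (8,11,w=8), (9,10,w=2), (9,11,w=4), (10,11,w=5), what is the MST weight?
24 (MST edges: (1,8,w=3), (1,11,w=4), (2,4,w=5), (3,6,w=3), (4,5,w=2), (4,7,w=2), (6,7,w=1), (7,10,w=1), (8,10,w=1), (9,10,w=2); sum of weights 3 + 4 + 5 + 3 + 2 + 2 + 1 + 1 + 1 + 2 = 24)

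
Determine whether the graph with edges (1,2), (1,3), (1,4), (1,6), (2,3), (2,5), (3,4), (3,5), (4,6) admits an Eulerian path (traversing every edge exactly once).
Yes (the graph is connected and exactly 2 vertices have odd degree: {2, 4}; any Eulerian path must start and end at those)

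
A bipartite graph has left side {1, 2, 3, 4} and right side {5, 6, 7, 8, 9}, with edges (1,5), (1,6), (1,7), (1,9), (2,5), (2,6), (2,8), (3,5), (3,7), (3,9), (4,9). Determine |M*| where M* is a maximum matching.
4 (matching: (1,6), (2,8), (3,7), (4,9); upper bound min(|L|,|R|) = min(4,5) = 4)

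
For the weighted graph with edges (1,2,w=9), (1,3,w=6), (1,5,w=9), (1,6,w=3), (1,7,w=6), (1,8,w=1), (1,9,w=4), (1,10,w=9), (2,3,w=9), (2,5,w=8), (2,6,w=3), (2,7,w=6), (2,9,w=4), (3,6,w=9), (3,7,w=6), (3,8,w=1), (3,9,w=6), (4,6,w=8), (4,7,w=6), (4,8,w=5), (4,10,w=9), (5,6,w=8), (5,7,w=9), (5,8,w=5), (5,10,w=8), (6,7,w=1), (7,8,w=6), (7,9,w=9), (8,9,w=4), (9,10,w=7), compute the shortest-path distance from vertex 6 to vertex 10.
12 (path: 6 -> 1 -> 10; weights 3 + 9 = 12)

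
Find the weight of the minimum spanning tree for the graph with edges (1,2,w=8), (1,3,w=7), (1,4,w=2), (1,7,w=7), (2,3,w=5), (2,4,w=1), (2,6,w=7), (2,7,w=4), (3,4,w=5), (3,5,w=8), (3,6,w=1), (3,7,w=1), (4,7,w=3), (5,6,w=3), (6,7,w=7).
11 (MST edges: (1,4,w=2), (2,4,w=1), (3,6,w=1), (3,7,w=1), (4,7,w=3), (5,6,w=3); sum of weights 2 + 1 + 1 + 1 + 3 + 3 = 11)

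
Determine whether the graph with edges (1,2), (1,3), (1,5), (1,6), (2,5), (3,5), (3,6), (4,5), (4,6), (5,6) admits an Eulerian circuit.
No (2 vertices have odd degree: {3, 5}; Eulerian circuit requires 0)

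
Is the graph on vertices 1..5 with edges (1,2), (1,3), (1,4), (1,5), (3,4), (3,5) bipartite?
No (odd cycle of length 3: 4 -> 1 -> 3 -> 4)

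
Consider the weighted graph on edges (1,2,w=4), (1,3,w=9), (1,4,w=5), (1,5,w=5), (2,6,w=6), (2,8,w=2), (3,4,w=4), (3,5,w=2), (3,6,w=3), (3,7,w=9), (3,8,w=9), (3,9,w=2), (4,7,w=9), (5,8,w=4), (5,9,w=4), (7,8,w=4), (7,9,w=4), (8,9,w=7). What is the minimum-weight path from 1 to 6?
10 (path: 1 -> 2 -> 6; weights 4 + 6 = 10)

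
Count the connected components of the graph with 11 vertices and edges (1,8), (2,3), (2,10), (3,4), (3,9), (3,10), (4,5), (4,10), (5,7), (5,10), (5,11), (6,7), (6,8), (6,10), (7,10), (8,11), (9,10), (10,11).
1 (components: {1, 2, 3, 4, 5, 6, 7, 8, 9, 10, 11})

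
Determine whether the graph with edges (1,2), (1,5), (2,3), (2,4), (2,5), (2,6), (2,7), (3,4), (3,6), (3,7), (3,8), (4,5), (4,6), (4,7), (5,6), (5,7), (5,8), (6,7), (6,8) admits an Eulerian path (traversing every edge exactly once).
No (4 vertices have odd degree: {3, 4, 7, 8}; Eulerian path requires 0 or 2)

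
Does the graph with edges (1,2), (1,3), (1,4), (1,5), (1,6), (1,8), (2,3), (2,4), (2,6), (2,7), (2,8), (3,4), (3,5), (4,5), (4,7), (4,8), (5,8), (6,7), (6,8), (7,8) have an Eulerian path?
Yes — and in fact it has an Eulerian circuit (the graph is connected and all 8 vertices have even degree)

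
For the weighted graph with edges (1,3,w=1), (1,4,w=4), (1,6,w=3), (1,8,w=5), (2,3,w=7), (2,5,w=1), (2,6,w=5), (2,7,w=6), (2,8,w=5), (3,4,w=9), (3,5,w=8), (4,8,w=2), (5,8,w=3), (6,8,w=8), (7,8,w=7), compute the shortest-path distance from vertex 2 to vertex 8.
4 (path: 2 -> 5 -> 8; weights 1 + 3 = 4)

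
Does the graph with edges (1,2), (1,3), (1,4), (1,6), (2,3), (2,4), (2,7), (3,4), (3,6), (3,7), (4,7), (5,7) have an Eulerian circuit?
No (2 vertices have odd degree: {3, 5}; Eulerian circuit requires 0)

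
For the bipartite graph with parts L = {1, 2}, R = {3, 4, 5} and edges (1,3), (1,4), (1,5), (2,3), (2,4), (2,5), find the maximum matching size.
2 (matching: (1,5), (2,4); upper bound min(|L|,|R|) = min(2,3) = 2)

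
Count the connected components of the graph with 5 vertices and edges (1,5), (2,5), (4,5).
2 (components: {1, 2, 4, 5}, {3})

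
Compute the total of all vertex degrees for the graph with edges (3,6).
2 (handshake: sum of degrees = 2|E| = 2 x 1 = 2)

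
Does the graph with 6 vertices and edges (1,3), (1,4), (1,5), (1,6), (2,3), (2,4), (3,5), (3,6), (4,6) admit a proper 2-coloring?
No (odd cycle of length 3: 4 -> 1 -> 6 -> 4)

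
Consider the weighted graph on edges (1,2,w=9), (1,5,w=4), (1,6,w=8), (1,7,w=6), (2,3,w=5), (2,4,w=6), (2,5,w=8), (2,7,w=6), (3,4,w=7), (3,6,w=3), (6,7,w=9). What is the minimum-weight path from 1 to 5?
4 (path: 1 -> 5; weights 4 = 4)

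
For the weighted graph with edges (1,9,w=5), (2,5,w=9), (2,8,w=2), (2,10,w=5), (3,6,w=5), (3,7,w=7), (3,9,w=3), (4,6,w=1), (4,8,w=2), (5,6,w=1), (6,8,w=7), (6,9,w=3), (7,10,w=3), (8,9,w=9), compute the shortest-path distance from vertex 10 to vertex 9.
13 (path: 10 -> 7 -> 3 -> 9; weights 3 + 7 + 3 = 13)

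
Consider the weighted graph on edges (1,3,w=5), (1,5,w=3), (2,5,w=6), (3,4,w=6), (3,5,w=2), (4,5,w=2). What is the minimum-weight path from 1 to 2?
9 (path: 1 -> 5 -> 2; weights 3 + 6 = 9)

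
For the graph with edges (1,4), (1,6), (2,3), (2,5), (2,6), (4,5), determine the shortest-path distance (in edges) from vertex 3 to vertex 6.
2 (path: 3 -> 2 -> 6, 2 edges)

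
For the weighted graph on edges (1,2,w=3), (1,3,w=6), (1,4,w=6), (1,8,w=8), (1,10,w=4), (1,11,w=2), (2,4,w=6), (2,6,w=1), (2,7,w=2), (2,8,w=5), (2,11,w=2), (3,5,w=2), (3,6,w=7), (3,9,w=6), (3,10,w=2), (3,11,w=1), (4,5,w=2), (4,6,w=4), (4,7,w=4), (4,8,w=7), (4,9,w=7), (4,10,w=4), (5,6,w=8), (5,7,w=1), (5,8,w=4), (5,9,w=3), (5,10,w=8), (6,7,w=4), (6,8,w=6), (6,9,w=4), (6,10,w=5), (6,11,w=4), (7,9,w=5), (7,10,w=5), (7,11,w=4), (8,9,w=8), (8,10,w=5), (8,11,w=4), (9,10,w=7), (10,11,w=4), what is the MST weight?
20 (MST edges: (1,11,w=2), (2,6,w=1), (2,7,w=2), (2,11,w=2), (3,10,w=2), (3,11,w=1), (4,5,w=2), (5,7,w=1), (5,8,w=4), (5,9,w=3); sum of weights 2 + 1 + 2 + 2 + 2 + 1 + 2 + 1 + 4 + 3 = 20)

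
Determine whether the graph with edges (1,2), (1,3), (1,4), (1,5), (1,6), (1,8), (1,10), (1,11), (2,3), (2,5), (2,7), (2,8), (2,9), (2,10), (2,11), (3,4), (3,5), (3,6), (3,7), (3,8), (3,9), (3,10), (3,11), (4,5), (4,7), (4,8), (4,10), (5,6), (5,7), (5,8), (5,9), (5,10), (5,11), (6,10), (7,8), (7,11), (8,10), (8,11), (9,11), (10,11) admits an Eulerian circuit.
Yes (the graph is connected and all 11 vertices have even degree)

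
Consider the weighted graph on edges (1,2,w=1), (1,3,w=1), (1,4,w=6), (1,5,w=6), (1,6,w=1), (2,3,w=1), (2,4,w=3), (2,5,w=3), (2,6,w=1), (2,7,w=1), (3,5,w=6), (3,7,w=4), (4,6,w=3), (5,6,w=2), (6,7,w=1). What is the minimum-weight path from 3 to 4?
4 (path: 3 -> 2 -> 4; weights 1 + 3 = 4)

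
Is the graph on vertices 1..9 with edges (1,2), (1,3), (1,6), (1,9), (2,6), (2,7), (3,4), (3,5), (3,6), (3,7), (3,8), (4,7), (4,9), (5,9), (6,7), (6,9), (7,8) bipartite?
No (odd cycle of length 3: 9 -> 1 -> 6 -> 9)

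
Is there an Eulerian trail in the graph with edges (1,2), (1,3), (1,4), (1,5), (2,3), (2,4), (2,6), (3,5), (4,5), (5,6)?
Yes (the graph is connected and exactly 2 vertices have odd degree: {3, 4}; any Eulerian path must start and end at those)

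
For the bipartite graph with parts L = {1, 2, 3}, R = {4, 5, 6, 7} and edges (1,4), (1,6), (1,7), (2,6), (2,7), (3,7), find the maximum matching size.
3 (matching: (1,4), (2,6), (3,7); upper bound min(|L|,|R|) = min(3,4) = 3)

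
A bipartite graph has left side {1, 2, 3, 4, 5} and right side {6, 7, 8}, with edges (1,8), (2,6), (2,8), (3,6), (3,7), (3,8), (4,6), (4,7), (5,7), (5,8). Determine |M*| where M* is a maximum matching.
3 (matching: (1,8), (2,6), (3,7); upper bound min(|L|,|R|) = min(5,3) = 3)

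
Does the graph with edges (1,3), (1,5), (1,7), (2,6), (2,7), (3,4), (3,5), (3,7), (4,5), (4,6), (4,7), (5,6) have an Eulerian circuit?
No (2 vertices have odd degree: {1, 6}; Eulerian circuit requires 0)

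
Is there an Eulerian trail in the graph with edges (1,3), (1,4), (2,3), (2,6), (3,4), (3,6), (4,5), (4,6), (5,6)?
Yes — and in fact it has an Eulerian circuit (the graph is connected and all 6 vertices have even degree)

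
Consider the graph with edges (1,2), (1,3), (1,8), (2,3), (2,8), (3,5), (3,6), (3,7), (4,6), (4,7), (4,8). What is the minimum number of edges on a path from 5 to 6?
2 (path: 5 -> 3 -> 6, 2 edges)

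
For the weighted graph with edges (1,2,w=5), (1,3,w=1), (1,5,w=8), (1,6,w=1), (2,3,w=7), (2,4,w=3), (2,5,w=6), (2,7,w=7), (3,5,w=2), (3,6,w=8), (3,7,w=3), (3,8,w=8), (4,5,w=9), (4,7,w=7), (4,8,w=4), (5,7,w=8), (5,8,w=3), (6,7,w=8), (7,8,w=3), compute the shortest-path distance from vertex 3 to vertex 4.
9 (path: 3 -> 1 -> 2 -> 4; weights 1 + 5 + 3 = 9)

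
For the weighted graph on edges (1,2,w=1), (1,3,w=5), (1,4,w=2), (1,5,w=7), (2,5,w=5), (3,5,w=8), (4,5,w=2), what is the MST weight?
10 (MST edges: (1,2,w=1), (1,3,w=5), (1,4,w=2), (4,5,w=2); sum of weights 1 + 5 + 2 + 2 = 10)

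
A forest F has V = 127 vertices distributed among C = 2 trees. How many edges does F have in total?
125 (Each of the 2 component trees on V_i vertices has V_i - 1 edges; summing gives V - C = 127 - 2 = 125)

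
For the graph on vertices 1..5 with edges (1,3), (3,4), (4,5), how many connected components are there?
2 (components: {1, 3, 4, 5}, {2})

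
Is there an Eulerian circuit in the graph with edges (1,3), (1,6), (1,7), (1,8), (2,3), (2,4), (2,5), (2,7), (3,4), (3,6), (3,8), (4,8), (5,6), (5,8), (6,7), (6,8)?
No (6 vertices have odd degree: {3, 4, 5, 6, 7, 8}; Eulerian circuit requires 0)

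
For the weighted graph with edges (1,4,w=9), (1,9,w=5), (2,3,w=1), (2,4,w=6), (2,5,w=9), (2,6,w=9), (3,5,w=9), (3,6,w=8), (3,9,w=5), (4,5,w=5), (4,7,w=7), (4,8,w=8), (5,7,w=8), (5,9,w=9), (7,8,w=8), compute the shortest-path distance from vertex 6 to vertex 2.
9 (path: 6 -> 2; weights 9 = 9)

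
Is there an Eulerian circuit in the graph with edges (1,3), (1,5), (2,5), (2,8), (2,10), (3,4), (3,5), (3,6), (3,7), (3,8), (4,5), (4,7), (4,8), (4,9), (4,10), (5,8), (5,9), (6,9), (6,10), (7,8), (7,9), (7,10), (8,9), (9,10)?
No (4 vertices have odd degree: {2, 6, 7, 10}; Eulerian circuit requires 0)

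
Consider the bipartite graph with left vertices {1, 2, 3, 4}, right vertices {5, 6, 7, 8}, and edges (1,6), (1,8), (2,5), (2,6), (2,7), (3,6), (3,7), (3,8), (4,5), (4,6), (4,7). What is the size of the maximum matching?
4 (matching: (1,8), (2,7), (3,6), (4,5); upper bound min(|L|,|R|) = min(4,4) = 4)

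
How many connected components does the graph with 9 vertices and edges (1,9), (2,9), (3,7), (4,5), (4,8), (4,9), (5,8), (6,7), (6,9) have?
1 (components: {1, 2, 3, 4, 5, 6, 7, 8, 9})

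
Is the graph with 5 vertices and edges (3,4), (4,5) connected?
No, it has 3 components: {1}, {2}, {3, 4, 5}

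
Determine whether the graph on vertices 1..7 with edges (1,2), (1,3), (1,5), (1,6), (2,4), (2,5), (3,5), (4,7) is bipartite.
No (odd cycle of length 3: 3 -> 1 -> 5 -> 3)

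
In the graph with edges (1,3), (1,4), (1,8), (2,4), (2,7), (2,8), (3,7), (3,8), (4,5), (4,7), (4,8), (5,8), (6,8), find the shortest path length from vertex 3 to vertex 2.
2 (path: 3 -> 7 -> 2, 2 edges)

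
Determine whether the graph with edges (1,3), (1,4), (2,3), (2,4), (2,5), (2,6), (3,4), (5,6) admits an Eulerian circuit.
No (2 vertices have odd degree: {3, 4}; Eulerian circuit requires 0)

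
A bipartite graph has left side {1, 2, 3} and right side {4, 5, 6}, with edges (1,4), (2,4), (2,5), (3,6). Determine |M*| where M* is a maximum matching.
3 (matching: (1,4), (2,5), (3,6); upper bound min(|L|,|R|) = min(3,3) = 3)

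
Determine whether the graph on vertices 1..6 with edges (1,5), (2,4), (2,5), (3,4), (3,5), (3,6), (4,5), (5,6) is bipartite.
No (odd cycle of length 3: 2 -> 5 -> 4 -> 2)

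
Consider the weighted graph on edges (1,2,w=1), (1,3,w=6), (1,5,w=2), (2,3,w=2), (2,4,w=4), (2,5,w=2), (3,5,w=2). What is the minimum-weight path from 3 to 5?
2 (path: 3 -> 5; weights 2 = 2)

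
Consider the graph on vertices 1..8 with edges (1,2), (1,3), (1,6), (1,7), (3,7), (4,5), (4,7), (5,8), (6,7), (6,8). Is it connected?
Yes (BFS from 1 visits [1, 2, 3, 6, 7, 8, 4, 5] — all 8 vertices reached)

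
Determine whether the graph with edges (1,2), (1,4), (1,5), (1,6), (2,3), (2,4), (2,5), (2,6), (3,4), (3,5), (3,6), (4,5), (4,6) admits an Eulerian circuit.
No (2 vertices have odd degree: {2, 4}; Eulerian circuit requires 0)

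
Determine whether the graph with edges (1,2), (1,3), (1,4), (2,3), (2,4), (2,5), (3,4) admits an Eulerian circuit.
No (4 vertices have odd degree: {1, 3, 4, 5}; Eulerian circuit requires 0)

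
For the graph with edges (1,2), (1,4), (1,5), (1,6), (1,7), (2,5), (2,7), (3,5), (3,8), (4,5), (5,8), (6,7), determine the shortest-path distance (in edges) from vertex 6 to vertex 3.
3 (path: 6 -> 1 -> 5 -> 3, 3 edges)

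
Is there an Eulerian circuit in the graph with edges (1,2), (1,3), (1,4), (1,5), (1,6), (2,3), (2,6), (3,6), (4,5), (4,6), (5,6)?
No (6 vertices have odd degree: {1, 2, 3, 4, 5, 6}; Eulerian circuit requires 0)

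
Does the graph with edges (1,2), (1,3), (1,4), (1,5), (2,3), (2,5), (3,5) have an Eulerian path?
No (4 vertices have odd degree: {2, 3, 4, 5}; Eulerian path requires 0 or 2)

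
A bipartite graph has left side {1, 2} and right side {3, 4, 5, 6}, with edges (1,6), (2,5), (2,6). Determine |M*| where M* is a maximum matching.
2 (matching: (1,6), (2,5); upper bound min(|L|,|R|) = min(2,4) = 2)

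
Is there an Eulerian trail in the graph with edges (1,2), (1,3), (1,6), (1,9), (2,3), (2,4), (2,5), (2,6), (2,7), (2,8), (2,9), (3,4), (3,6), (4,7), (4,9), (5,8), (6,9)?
Yes — and in fact it has an Eulerian circuit (the graph is connected and all 9 vertices have even degree)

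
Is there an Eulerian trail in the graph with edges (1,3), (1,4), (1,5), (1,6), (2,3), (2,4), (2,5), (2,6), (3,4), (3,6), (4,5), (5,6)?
Yes — and in fact it has an Eulerian circuit (the graph is connected and all 6 vertices have even degree)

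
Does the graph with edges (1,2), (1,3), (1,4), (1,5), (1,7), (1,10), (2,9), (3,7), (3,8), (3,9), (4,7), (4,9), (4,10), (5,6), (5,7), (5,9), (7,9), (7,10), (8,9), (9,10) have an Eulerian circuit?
No (2 vertices have odd degree: {6, 9}; Eulerian circuit requires 0)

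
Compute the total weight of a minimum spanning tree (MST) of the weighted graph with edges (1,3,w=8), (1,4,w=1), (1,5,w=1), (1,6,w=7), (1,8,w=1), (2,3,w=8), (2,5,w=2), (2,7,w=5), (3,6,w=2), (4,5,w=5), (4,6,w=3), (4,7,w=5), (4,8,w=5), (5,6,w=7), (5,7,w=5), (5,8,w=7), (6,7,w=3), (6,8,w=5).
13 (MST edges: (1,4,w=1), (1,5,w=1), (1,8,w=1), (2,5,w=2), (3,6,w=2), (4,6,w=3), (6,7,w=3); sum of weights 1 + 1 + 1 + 2 + 2 + 3 + 3 = 13)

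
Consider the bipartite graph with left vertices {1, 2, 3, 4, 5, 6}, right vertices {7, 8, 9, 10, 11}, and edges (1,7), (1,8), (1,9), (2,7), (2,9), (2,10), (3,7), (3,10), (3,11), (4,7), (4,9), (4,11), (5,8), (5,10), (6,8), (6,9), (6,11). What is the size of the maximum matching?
5 (matching: (1,9), (2,10), (3,11), (4,7), (5,8); upper bound min(|L|,|R|) = min(6,5) = 5)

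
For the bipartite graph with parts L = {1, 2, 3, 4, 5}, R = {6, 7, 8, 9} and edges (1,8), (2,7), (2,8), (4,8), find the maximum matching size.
2 (matching: (1,8), (2,7); upper bound min(|L|,|R|) = min(5,4) = 4)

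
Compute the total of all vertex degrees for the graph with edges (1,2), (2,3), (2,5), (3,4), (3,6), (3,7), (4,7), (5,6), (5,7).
18 (handshake: sum of degrees = 2|E| = 2 x 9 = 18)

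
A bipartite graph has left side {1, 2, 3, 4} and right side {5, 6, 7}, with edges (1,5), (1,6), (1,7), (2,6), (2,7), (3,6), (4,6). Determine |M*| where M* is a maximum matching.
3 (matching: (1,5), (2,7), (3,6); upper bound min(|L|,|R|) = min(4,3) = 3)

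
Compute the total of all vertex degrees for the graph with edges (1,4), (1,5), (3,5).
6 (handshake: sum of degrees = 2|E| = 2 x 3 = 6)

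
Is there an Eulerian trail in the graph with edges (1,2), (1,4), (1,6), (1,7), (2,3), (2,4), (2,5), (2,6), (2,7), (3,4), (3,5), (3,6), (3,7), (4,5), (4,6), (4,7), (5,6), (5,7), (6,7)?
Yes (the graph is connected and exactly 2 vertices have odd degree: {3, 5}; any Eulerian path must start and end at those)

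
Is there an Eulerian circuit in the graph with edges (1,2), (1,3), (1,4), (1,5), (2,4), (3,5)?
Yes (the graph is connected and all 5 vertices have even degree)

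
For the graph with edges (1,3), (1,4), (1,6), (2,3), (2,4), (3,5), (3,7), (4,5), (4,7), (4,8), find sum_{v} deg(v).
20 (handshake: sum of degrees = 2|E| = 2 x 10 = 20)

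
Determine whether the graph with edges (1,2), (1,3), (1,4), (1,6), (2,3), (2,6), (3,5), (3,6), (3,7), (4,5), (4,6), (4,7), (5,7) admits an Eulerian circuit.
No (4 vertices have odd degree: {2, 3, 5, 7}; Eulerian circuit requires 0)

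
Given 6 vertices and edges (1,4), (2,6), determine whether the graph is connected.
No, it has 4 components: {1, 4}, {2, 6}, {3}, {5}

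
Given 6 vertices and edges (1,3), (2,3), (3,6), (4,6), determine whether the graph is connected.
No, it has 2 components: {1, 2, 3, 4, 6}, {5}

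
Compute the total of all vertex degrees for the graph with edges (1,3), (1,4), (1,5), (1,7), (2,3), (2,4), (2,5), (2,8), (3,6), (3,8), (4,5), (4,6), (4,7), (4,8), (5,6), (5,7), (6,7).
34 (handshake: sum of degrees = 2|E| = 2 x 17 = 34)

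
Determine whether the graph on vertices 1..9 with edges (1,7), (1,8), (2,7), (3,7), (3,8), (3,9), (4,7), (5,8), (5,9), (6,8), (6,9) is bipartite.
Yes. Partition: {1, 2, 3, 4, 5, 6}, {7, 8, 9}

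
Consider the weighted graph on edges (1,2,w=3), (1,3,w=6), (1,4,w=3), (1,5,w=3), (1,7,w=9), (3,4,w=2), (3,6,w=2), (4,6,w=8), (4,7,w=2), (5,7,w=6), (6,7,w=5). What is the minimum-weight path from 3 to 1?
5 (path: 3 -> 4 -> 1; weights 2 + 3 = 5)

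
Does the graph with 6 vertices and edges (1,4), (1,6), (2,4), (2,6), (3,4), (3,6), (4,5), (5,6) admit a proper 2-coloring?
Yes. Partition: {1, 2, 3, 5}, {4, 6}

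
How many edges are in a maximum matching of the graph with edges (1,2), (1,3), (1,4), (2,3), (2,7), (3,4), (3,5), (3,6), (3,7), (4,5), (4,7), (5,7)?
3 (matching: (1,4), (3,6), (5,7); upper bound floor(n/2) = floor(7/2) = 3)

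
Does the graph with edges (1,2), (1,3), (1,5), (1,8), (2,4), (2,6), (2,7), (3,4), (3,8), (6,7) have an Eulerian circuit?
No (2 vertices have odd degree: {3, 5}; Eulerian circuit requires 0)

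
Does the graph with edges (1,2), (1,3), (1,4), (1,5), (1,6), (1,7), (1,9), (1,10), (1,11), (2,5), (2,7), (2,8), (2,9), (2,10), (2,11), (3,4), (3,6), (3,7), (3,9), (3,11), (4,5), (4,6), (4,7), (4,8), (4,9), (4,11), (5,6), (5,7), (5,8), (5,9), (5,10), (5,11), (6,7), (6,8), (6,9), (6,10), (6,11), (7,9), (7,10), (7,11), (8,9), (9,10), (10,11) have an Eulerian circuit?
No (8 vertices have odd degree: {1, 2, 5, 6, 7, 8, 9, 10}; Eulerian circuit requires 0)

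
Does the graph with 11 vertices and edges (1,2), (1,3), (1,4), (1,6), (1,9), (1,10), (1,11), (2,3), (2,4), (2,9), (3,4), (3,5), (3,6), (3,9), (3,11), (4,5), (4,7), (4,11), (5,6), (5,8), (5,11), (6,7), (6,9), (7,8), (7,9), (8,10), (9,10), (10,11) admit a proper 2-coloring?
No (odd cycle of length 3: 2 -> 1 -> 3 -> 2)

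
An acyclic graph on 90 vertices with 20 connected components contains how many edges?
70 (Each of the 20 component trees on V_i vertices has V_i - 1 edges; summing gives V - C = 90 - 20 = 70)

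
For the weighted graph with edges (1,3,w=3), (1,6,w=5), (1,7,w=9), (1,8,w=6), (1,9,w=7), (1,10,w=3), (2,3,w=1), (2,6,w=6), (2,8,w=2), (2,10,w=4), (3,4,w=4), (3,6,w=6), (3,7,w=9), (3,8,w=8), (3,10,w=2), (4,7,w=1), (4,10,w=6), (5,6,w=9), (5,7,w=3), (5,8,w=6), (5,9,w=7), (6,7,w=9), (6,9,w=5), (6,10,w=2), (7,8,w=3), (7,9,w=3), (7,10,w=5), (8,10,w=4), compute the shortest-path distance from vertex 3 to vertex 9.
8 (path: 3 -> 4 -> 7 -> 9; weights 4 + 1 + 3 = 8)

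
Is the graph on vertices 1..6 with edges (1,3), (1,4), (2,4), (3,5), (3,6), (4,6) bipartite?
Yes. Partition: {1, 2, 5, 6}, {3, 4}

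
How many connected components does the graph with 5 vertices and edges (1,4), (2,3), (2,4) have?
2 (components: {1, 2, 3, 4}, {5})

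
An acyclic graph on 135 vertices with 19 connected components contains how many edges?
116 (Each of the 19 component trees on V_i vertices has V_i - 1 edges; summing gives V - C = 135 - 19 = 116)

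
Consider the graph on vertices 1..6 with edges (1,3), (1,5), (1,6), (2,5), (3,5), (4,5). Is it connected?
Yes (BFS from 1 visits [1, 3, 5, 6, 2, 4] — all 6 vertices reached)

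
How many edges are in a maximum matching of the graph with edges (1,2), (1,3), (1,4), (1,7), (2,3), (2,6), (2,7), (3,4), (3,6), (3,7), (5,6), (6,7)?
3 (matching: (1,7), (3,4), (5,6); upper bound floor(n/2) = floor(7/2) = 3)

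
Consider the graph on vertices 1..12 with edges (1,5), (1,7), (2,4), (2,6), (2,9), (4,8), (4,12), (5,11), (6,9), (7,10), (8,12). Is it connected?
No, it has 3 components: {1, 5, 7, 10, 11}, {2, 4, 6, 8, 9, 12}, {3}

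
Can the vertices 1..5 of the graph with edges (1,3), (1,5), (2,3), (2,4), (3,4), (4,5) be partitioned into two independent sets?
No (odd cycle of length 5: 4 -> 5 -> 1 -> 3 -> 2 -> 4)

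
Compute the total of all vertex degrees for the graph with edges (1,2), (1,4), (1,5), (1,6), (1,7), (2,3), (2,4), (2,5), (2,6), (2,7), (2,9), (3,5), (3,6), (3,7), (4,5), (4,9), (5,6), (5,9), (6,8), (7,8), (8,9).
42 (handshake: sum of degrees = 2|E| = 2 x 21 = 42)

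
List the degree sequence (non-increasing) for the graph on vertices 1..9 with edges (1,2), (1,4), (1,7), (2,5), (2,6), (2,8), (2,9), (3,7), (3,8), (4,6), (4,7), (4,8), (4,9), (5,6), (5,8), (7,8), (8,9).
[6, 5, 5, 4, 3, 3, 3, 3, 2] (degrees: deg(1)=3, deg(2)=5, deg(3)=2, deg(4)=5, deg(5)=3, deg(6)=3, deg(7)=4, deg(8)=6, deg(9)=3)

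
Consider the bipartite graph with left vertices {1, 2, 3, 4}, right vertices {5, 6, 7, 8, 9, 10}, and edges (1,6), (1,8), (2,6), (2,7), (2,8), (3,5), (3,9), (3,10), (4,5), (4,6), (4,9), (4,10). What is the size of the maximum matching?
4 (matching: (1,8), (2,7), (3,10), (4,9); upper bound min(|L|,|R|) = min(4,6) = 4)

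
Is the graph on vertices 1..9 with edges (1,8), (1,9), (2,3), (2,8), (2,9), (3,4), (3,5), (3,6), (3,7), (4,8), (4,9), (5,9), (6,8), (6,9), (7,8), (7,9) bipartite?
Yes. Partition: {1, 2, 4, 5, 6, 7}, {3, 8, 9}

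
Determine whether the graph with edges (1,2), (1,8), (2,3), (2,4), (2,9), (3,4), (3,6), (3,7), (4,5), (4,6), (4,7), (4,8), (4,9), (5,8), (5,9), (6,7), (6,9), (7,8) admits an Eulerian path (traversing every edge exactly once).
Yes (the graph is connected and exactly 2 vertices have odd degree: {4, 5}; any Eulerian path must start and end at those)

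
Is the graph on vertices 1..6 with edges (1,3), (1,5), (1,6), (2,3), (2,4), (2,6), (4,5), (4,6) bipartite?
No (odd cycle of length 3: 2 -> 6 -> 4 -> 2)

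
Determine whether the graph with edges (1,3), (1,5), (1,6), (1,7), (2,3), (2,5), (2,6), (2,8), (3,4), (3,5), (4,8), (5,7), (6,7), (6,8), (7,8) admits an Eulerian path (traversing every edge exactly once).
Yes — and in fact it has an Eulerian circuit (the graph is connected and all 8 vertices have even degree)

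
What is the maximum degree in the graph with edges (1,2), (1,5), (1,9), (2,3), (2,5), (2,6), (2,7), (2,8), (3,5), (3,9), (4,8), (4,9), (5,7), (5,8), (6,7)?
6 (attained at vertex 2)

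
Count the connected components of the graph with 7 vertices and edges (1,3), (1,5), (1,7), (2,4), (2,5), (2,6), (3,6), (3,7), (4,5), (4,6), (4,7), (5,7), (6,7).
1 (components: {1, 2, 3, 4, 5, 6, 7})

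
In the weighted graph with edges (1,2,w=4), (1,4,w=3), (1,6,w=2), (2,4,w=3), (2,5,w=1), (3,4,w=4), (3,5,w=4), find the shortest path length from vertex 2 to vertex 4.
3 (path: 2 -> 4; weights 3 = 3)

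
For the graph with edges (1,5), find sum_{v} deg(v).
2 (handshake: sum of degrees = 2|E| = 2 x 1 = 2)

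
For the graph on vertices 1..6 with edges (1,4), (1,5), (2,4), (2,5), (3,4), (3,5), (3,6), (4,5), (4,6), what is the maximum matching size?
3 (matching: (1,4), (2,5), (3,6); upper bound floor(n/2) = floor(6/2) = 3)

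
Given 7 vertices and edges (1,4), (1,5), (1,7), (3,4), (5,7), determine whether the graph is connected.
No, it has 3 components: {1, 3, 4, 5, 7}, {2}, {6}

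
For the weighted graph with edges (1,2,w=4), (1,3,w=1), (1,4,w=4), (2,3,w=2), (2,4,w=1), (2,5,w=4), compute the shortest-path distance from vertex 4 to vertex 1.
4 (path: 4 -> 1; weights 4 = 4)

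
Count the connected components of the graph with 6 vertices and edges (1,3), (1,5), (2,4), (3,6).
2 (components: {1, 3, 5, 6}, {2, 4})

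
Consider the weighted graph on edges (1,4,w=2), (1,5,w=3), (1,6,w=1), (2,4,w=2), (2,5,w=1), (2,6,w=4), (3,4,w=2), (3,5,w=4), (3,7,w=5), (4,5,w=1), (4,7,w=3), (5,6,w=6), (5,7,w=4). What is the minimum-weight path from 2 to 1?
4 (path: 2 -> 4 -> 1; weights 2 + 2 = 4)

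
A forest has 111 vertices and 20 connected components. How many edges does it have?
91 (Each of the 20 component trees on V_i vertices has V_i - 1 edges; summing gives V - C = 111 - 20 = 91)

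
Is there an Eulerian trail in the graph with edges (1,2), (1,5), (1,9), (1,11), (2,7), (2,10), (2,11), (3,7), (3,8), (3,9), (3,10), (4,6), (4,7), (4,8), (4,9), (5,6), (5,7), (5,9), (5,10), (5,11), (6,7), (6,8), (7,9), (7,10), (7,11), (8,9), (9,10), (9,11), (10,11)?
Yes — and in fact it has an Eulerian circuit (the graph is connected and all 11 vertices have even degree)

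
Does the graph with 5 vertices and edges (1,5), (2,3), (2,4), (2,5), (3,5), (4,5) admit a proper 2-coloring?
No (odd cycle of length 3: 4 -> 5 -> 2 -> 4)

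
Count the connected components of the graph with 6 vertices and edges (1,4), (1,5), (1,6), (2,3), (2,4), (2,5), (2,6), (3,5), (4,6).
1 (components: {1, 2, 3, 4, 5, 6})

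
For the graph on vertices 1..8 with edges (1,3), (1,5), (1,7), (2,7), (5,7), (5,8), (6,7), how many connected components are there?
2 (components: {1, 2, 3, 5, 6, 7, 8}, {4})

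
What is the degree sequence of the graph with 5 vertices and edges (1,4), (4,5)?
[2, 1, 1, 0, 0] (degrees: deg(1)=1, deg(2)=0, deg(3)=0, deg(4)=2, deg(5)=1)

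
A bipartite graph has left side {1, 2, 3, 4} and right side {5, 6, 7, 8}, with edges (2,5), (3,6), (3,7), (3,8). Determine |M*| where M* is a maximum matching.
2 (matching: (2,5), (3,8); upper bound min(|L|,|R|) = min(4,4) = 4)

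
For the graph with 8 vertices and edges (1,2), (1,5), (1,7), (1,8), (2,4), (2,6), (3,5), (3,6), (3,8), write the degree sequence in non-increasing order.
[4, 3, 3, 2, 2, 2, 1, 1] (degrees: deg(1)=4, deg(2)=3, deg(3)=3, deg(4)=1, deg(5)=2, deg(6)=2, deg(7)=1, deg(8)=2)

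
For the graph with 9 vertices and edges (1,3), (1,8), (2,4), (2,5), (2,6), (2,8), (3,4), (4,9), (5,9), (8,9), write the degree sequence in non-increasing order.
[4, 3, 3, 3, 2, 2, 2, 1, 0] (degrees: deg(1)=2, deg(2)=4, deg(3)=2, deg(4)=3, deg(5)=2, deg(6)=1, deg(7)=0, deg(8)=3, deg(9)=3)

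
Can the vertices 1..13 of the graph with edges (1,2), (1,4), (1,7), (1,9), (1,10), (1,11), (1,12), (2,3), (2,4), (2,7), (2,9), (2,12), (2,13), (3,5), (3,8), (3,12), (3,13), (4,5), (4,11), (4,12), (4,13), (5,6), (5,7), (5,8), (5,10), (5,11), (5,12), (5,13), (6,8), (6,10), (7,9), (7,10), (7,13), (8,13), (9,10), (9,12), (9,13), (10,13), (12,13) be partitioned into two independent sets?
No (odd cycle of length 3: 4 -> 1 -> 11 -> 4)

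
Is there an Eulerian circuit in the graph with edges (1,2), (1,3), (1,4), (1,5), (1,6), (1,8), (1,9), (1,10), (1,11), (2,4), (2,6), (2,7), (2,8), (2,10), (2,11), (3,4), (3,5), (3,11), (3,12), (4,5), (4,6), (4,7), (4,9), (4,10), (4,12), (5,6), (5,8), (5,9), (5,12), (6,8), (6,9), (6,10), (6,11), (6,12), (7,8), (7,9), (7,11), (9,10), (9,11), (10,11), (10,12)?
No (12 vertices have odd degree: {1, 2, 3, 4, 5, 6, 7, 8, 9, 10, 11, 12}; Eulerian circuit requires 0)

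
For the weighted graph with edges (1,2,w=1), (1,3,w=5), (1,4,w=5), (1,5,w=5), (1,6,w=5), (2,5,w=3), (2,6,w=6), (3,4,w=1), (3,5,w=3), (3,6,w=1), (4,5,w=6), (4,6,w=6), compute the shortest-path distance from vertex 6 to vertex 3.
1 (path: 6 -> 3; weights 1 = 1)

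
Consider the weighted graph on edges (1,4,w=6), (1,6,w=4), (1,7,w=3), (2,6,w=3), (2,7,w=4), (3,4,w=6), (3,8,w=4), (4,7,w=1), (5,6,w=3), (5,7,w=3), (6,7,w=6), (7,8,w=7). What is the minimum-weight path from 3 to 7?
7 (path: 3 -> 4 -> 7; weights 6 + 1 = 7)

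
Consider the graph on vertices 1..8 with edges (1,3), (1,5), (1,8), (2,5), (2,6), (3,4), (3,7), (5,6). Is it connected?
Yes (BFS from 1 visits [1, 3, 5, 8, 4, 7, 2, 6] — all 8 vertices reached)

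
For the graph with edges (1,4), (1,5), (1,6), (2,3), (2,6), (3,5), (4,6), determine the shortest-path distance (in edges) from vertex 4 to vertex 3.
3 (path: 4 -> 1 -> 5 -> 3, 3 edges)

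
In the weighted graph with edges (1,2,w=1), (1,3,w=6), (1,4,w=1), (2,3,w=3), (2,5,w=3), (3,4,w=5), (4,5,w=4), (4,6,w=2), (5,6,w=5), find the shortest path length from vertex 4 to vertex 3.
5 (path: 4 -> 3; weights 5 = 5)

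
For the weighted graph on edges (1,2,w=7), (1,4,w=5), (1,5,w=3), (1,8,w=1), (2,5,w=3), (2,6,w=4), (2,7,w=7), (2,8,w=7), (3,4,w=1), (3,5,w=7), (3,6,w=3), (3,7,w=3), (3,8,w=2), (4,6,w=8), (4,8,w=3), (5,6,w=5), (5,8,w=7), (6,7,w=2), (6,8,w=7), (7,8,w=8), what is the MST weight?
15 (MST edges: (1,5,w=3), (1,8,w=1), (2,5,w=3), (3,4,w=1), (3,6,w=3), (3,8,w=2), (6,7,w=2); sum of weights 3 + 1 + 3 + 1 + 3 + 2 + 2 = 15)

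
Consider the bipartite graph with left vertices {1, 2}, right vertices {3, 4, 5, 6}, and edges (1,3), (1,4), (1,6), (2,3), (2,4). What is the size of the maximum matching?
2 (matching: (1,6), (2,4); upper bound min(|L|,|R|) = min(2,4) = 2)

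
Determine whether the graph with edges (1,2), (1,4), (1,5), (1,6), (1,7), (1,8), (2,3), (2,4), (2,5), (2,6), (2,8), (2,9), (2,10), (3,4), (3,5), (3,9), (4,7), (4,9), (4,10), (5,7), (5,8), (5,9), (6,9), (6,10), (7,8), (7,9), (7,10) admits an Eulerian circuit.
Yes (the graph is connected and all 10 vertices have even degree)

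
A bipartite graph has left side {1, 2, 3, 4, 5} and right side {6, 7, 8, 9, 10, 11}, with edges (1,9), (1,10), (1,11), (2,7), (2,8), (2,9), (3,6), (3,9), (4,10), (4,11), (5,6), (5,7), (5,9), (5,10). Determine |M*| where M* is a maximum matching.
5 (matching: (1,11), (2,8), (3,9), (4,10), (5,7); upper bound min(|L|,|R|) = min(5,6) = 5)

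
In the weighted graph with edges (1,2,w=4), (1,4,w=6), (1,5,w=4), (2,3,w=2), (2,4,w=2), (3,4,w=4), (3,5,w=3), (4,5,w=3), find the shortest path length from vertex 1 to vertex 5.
4 (path: 1 -> 5; weights 4 = 4)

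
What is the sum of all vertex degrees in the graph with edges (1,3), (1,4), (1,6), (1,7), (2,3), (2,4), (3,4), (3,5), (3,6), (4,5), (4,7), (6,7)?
24 (handshake: sum of degrees = 2|E| = 2 x 12 = 24)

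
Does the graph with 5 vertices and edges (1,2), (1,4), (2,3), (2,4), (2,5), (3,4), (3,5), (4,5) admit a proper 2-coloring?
No (odd cycle of length 3: 2 -> 1 -> 4 -> 2)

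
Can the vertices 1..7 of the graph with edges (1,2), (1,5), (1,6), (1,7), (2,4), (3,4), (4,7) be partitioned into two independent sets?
Yes. Partition: {1, 4}, {2, 3, 5, 6, 7}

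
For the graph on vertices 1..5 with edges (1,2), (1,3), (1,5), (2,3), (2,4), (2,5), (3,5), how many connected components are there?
1 (components: {1, 2, 3, 4, 5})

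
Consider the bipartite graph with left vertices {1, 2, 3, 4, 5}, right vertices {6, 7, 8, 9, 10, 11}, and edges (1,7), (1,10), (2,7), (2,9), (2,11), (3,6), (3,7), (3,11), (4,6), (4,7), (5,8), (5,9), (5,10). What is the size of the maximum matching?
5 (matching: (1,10), (2,9), (3,11), (4,7), (5,8); upper bound min(|L|,|R|) = min(5,6) = 5)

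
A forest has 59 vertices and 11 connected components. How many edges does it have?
48 (Each of the 11 component trees on V_i vertices has V_i - 1 edges; summing gives V - C = 59 - 11 = 48)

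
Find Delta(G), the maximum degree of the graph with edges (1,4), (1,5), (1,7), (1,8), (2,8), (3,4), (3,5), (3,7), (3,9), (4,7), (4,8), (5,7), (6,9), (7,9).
5 (attained at vertex 7)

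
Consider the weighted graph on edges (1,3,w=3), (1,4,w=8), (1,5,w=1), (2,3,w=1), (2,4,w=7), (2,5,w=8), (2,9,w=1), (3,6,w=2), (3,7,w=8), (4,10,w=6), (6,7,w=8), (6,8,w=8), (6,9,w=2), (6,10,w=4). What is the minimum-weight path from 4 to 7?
16 (path: 4 -> 2 -> 3 -> 7; weights 7 + 1 + 8 = 16)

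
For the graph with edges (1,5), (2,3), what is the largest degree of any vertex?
1 (attained at vertices 1, 2, 3, 5)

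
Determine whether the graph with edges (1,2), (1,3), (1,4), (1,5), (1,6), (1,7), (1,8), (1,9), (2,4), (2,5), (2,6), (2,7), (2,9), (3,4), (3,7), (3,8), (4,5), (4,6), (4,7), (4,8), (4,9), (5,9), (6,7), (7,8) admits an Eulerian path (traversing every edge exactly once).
Yes — and in fact it has an Eulerian circuit (the graph is connected and all 9 vertices have even degree)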